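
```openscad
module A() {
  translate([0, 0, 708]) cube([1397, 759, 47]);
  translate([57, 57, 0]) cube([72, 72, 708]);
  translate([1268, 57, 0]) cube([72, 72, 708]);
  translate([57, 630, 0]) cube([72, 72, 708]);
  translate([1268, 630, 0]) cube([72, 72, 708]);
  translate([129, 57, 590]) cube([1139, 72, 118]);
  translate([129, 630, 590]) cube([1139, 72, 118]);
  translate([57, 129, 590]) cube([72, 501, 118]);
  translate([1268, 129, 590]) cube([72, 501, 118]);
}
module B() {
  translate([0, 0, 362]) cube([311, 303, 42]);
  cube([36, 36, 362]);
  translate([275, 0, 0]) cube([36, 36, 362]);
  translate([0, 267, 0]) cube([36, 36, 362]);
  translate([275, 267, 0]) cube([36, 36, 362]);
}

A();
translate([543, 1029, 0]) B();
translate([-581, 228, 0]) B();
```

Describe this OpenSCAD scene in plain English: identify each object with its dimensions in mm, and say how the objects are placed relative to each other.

A is a table: top 1397 mm (x) × 759 mm (y), 47 mm thick, upper face at z = 755 mm, on four 72×72 mm square legs, each inset 57 mm from the nearest pair of top edges, running from z = 0 to the bottom of the top. Four apron rails, 72 mm thick and 118 mm tall, run between adjacent legs with their top edges flush with the underside of the top and their outer faces flush with the legs' outer faces.

B is a simple wooden stool: a rectangular seat 311 mm (x) by 303 mm (y), 42 mm thick, top face at z = 404 mm, on four square legs, each 36×36 mm in cross-section. The legs rest on z = 0, each flush with a corner of the seat.

Two stools sit around the table at the +y, −x sides.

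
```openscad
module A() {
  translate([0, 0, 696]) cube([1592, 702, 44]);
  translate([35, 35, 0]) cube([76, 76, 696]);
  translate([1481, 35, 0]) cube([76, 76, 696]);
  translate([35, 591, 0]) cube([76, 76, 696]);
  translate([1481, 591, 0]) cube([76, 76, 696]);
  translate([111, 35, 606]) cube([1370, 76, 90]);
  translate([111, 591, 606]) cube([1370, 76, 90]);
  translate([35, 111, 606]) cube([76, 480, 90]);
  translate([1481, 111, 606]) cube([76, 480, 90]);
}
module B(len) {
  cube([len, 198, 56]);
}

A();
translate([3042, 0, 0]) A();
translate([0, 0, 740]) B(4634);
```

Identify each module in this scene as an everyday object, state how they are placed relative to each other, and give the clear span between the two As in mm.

Second table starts at x = 3042; first ends at x = 1592; clear span = 3042 − 1592 = 1450 mm.

A is a table. B is a beam. A beam spans the tops of two tables. The clear span between the two tables is 1450 mm.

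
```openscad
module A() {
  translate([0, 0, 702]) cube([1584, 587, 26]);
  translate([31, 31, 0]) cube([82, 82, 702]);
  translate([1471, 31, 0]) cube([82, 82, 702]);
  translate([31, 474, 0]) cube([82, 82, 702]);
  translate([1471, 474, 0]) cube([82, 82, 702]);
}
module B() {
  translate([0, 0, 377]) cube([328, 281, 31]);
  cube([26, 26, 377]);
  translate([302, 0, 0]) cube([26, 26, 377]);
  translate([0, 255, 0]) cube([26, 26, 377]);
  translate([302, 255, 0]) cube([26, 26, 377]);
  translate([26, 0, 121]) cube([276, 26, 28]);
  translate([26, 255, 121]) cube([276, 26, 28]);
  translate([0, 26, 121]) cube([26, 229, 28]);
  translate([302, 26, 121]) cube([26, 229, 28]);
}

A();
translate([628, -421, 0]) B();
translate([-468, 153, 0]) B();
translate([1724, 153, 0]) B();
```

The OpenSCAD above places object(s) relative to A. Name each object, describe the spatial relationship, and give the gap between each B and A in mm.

A is a table. B is a stool. Three stools sit around the table at the −y, −x, +x sides. The gap between each stool and the table is 140 mm.

Each stool's nearest face is 140 mm from the table's bounding box.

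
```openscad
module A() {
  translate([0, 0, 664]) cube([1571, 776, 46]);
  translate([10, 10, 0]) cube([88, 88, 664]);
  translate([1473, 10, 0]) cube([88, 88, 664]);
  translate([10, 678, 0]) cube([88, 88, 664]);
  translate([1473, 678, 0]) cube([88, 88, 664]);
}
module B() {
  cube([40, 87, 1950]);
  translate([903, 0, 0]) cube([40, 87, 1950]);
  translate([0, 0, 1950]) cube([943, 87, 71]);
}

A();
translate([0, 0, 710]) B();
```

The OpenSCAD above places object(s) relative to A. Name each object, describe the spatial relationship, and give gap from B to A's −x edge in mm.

The door frame's min-x is at 0; the table's min-x is 0; gap = 0 mm.

A is a table. B is a door frame. The door frame is on top of the table. The gap from the door frame to the table's −x edge is 0 mm.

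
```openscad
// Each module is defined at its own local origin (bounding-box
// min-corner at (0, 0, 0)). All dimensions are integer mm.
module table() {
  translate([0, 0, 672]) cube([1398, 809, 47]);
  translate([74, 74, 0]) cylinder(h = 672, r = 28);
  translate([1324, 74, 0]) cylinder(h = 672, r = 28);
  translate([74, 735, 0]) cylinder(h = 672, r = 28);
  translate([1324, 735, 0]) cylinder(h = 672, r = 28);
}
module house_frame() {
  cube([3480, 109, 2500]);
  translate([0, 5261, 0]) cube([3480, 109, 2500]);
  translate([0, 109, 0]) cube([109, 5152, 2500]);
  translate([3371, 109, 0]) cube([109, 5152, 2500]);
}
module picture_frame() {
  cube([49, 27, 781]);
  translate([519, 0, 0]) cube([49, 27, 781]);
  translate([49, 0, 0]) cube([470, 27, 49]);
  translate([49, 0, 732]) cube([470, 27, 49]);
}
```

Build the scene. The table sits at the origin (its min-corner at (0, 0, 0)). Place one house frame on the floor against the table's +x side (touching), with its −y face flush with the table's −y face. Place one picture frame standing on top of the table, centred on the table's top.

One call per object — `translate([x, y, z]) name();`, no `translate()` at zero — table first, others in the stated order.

table();
translate([1398, 0, 0]) house_frame();
translate([415, 391, 719]) picture_frame();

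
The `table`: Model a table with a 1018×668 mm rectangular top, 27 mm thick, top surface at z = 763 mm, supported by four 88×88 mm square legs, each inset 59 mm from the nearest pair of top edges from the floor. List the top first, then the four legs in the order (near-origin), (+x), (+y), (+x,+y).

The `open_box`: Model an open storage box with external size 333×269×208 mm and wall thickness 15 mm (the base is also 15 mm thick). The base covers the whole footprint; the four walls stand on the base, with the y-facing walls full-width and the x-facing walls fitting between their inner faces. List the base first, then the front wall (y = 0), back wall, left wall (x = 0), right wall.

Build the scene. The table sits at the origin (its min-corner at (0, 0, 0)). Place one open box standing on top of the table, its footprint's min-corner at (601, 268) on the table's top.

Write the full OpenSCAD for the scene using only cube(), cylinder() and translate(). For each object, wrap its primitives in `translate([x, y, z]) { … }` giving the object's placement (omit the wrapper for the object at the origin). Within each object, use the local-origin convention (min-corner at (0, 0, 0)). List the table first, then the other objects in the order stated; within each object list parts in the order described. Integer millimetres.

translate([0, 0, 736]) cube([1018, 668, 27]);
translate([59, 59, 0]) cube([88, 88, 736]);
translate([871, 59, 0]) cube([88, 88, 736]);
translate([59, 521, 0]) cube([88, 88, 736]);
translate([871, 521, 0]) cube([88, 88, 736]);
translate([601, 268, 763]) {
  cube([333, 269, 15]);
  translate([0, 0, 15]) cube([333, 15, 193]);
  translate([0, 254, 15]) cube([333, 15, 193]);
  translate([0, 15, 15]) cube([15, 239, 193]);
  translate([318, 15, 15]) cube([15, 239, 193]);
}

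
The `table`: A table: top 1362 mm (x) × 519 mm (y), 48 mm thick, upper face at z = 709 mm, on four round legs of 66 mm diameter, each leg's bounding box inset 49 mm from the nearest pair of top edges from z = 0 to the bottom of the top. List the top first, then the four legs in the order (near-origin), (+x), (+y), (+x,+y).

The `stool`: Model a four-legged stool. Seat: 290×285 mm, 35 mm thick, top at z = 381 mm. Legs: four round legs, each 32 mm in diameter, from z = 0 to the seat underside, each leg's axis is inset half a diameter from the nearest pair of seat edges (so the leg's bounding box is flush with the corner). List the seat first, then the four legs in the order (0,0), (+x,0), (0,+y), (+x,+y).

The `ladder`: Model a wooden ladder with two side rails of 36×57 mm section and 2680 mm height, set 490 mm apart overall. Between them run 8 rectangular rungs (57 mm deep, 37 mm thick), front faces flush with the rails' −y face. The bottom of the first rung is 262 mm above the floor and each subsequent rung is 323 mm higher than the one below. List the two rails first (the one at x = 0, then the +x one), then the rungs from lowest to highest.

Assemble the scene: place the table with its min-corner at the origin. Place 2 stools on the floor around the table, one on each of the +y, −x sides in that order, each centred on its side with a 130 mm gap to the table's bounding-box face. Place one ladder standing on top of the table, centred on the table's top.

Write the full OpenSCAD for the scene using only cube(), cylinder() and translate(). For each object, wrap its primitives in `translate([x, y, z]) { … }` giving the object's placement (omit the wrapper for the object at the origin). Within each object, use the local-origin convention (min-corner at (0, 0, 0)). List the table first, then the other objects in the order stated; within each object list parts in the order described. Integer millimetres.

translate([0, 0, 661]) cube([1362, 519, 48]);
translate([82, 82, 0]) cylinder(h = 661, r = 33);
translate([1280, 82, 0]) cylinder(h = 661, r = 33);
translate([82, 437, 0]) cylinder(h = 661, r = 33);
translate([1280, 437, 0]) cylinder(h = 661, r = 33);
translate([536, 649, 0]) {
  translate([0, 0, 346]) cube([290, 285, 35]);
  translate([16, 16, 0]) cylinder(h = 346, r = 16);
  translate([274, 16, 0]) cylinder(h = 346, r = 16);
  translate([16, 269, 0]) cylinder(h = 346, r = 16);
  translate([274, 269, 0]) cylinder(h = 346, r = 16);
}
translate([-420, 117, 0]) {
  translate([0, 0, 346]) cube([290, 285, 35]);
  translate([16, 16, 0]) cylinder(h = 346, r = 16);
  translate([274, 16, 0]) cylinder(h = 346, r = 16);
  translate([16, 269, 0]) cylinder(h = 346, r = 16);
  translate([274, 269, 0]) cylinder(h = 346, r = 16);
}
translate([436, 231, 709]) {
  cube([36, 57, 2680]);
  translate([454, 0, 0]) cube([36, 57, 2680]);
  translate([36, 0, 262]) cube([418, 57, 37]);
  translate([36, 0, 585]) cube([418, 57, 37]);
  translate([36, 0, 908]) cube([418, 57, 37]);
  translate([36, 0, 1231]) cube([418, 57, 37]);
  translate([36, 0, 1554]) cube([418, 57, 37]);
  translate([36, 0, 1877]) cube([418, 57, 37]);
  translate([36, 0, 2200]) cube([418, 57, 37]);
  translate([36, 0, 2523]) cube([418, 57, 37]);
}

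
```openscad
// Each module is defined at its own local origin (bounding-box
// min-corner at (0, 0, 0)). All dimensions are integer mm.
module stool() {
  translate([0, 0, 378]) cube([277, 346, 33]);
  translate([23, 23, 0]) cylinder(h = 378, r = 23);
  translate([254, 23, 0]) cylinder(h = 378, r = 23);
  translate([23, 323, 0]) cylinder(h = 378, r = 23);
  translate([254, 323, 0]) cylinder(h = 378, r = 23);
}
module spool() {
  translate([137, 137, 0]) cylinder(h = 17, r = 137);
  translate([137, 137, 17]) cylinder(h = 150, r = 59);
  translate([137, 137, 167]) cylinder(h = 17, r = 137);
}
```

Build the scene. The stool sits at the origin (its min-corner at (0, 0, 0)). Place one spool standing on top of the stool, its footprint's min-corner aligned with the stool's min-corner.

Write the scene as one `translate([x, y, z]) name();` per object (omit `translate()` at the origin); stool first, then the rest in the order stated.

stool();
translate([0, 0, 411]) spool();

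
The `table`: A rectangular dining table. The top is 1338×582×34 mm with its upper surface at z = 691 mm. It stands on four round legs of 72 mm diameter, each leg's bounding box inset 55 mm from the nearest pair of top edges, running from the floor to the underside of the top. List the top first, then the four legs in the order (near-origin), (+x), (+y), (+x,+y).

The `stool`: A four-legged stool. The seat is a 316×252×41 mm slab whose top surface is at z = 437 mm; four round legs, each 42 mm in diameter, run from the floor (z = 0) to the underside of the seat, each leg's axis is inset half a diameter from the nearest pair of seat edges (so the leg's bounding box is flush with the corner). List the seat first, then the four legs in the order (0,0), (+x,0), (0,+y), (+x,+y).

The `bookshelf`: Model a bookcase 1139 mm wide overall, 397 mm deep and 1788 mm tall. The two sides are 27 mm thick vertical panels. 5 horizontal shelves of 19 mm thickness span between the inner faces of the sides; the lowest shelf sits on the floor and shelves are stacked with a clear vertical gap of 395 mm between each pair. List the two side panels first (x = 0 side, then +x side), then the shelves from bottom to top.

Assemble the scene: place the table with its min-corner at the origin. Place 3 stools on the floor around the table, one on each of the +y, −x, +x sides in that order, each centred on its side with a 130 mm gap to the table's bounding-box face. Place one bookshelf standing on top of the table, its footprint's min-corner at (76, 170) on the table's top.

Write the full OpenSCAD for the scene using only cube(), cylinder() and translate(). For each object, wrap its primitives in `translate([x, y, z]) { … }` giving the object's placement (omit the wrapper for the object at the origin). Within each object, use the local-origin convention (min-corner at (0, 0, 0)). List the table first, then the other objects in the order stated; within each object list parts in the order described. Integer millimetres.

translate([0, 0, 657]) cube([1338, 582, 34]);
translate([91, 91, 0]) cylinder(h = 657, r = 36);
translate([1247, 91, 0]) cylinder(h = 657, r = 36);
translate([91, 491, 0]) cylinder(h = 657, r = 36);
translate([1247, 491, 0]) cylinder(h = 657, r = 36);
translate([511, 712, 0]) {
  translate([0, 0, 396]) cube([316, 252, 41]);
  translate([21, 21, 0]) cylinder(h = 396, r = 21);
  translate([295, 21, 0]) cylinder(h = 396, r = 21);
  translate([21, 231, 0]) cylinder(h = 396, r = 21);
  translate([295, 231, 0]) cylinder(h = 396, r = 21);
}
translate([-446, 165, 0]) {
  translate([0, 0, 396]) cube([316, 252, 41]);
  translate([21, 21, 0]) cylinder(h = 396, r = 21);
  translate([295, 21, 0]) cylinder(h = 396, r = 21);
  translate([21, 231, 0]) cylinder(h = 396, r = 21);
  translate([295, 231, 0]) cylinder(h = 396, r = 21);
}
translate([1468, 165, 0]) {
  translate([0, 0, 396]) cube([316, 252, 41]);
  translate([21, 21, 0]) cylinder(h = 396, r = 21);
  translate([295, 21, 0]) cylinder(h = 396, r = 21);
  translate([21, 231, 0]) cylinder(h = 396, r = 21);
  translate([295, 231, 0]) cylinder(h = 396, r = 21);
}
translate([76, 170, 691]) {
  cube([27, 397, 1788]);
  translate([1112, 0, 0]) cube([27, 397, 1788]);
  translate([27, 0, 0]) cube([1085, 397, 19]);
  translate([27, 0, 414]) cube([1085, 397, 19]);
  translate([27, 0, 828]) cube([1085, 397, 19]);
  translate([27, 0, 1242]) cube([1085, 397, 19]);
  translate([27, 0, 1656]) cube([1085, 397, 19]);
}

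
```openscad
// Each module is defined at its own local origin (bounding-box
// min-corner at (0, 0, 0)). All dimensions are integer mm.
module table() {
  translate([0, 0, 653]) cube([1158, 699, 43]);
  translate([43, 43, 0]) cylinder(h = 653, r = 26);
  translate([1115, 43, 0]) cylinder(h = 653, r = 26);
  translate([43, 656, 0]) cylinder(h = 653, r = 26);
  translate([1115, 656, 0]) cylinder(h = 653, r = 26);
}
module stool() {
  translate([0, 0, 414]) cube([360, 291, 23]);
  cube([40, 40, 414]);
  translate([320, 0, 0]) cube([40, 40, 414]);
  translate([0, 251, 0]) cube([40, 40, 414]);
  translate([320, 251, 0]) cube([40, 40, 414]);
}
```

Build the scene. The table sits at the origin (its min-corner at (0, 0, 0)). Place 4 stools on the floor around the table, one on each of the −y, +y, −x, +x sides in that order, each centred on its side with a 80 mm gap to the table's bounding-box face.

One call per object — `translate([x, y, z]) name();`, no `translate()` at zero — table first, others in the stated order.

table();
translate([399, -371, 0]) stool();
translate([399, 779, 0]) stool();
translate([-440, 204, 0]) stool();
translate([1238, 204, 0]) stool();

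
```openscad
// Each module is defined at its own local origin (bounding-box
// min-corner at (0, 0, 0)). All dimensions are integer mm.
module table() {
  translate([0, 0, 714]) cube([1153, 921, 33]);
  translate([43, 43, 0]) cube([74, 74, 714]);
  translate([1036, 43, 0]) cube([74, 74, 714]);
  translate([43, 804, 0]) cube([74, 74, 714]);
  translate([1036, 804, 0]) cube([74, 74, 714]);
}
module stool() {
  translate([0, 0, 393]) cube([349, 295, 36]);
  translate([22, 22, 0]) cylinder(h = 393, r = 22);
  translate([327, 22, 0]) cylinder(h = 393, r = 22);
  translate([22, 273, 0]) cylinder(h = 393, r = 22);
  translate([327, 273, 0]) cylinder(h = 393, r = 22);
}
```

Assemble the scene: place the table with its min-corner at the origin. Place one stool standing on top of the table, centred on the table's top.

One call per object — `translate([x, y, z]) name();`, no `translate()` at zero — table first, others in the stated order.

table();
translate([402, 313, 747]) stool();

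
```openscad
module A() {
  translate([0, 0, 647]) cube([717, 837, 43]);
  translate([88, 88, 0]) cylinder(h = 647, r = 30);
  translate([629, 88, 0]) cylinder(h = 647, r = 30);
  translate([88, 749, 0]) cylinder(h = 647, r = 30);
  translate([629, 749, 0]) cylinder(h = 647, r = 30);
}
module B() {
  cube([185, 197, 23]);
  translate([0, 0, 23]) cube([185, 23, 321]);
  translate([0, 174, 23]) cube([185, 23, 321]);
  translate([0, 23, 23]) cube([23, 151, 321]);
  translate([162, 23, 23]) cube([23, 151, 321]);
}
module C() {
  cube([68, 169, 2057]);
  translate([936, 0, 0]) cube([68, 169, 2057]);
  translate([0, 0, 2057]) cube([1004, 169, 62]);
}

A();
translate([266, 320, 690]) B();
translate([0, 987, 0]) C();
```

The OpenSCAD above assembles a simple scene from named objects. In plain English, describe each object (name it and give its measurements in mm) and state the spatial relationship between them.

A is a table with a 717×837 mm rectangular top, 43 mm thick, top surface at z = 690 mm, supported by four round legs of 60 mm diameter, each leg's bounding box inset 58 mm from the nearest pair of top edges, running from the floor.

B is an open storage box with external size 185×197×344 mm and wall thickness 23 mm (the base is also 23 mm thick). The base covers the whole footprint; the four walls stand on the base, with the y-facing walls full-width and the x-facing walls fitting between their inner faces.

C is a door frame. The clear opening is 868 mm wide and 2057 mm high. Two 68 mm wide jambs, 169 mm deep, stand either side of the opening from the floor to the top of the opening. A 62 mm thick head sits across the top of both jambs, spanning the full outside width of the frame.

The open box is on top of the table, centred. The door frame is on the floor beside the table on its +y side.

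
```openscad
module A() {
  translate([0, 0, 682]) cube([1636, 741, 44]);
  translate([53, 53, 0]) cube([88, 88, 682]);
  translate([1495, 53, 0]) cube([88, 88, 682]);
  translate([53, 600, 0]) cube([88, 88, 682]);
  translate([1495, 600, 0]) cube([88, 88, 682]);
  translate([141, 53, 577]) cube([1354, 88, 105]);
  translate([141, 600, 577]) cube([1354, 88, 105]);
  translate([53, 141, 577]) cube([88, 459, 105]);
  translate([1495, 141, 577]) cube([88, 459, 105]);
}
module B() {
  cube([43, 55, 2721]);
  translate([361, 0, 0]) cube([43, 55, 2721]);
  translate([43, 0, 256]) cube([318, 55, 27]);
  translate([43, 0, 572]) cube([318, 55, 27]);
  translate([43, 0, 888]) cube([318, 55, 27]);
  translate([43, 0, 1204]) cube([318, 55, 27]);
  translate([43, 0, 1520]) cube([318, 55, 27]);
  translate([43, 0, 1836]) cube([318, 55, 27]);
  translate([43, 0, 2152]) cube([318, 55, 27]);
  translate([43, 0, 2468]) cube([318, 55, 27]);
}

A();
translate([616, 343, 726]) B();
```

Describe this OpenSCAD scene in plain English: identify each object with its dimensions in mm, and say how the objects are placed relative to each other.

A is a rectangular dining table. The top is 1636×741×44 mm with its upper surface at z = 726 mm. It stands on four 88×88 mm square legs, each inset 53 mm from the nearest pair of top edges, running from the floor to the underside of the top. Four apron rails, 88 mm thick and 105 mm tall, run between adjacent legs with their top edges flush with the underside of the top and their outer faces flush with the legs' outer faces.

B is a straight ladder. Two 43×55 mm vertical rails, 2721 mm tall, stand 404 mm apart (outside-to-outside) with their front faces coplanar on the −y side. 8 rungs, each 55 mm deep and 27 mm tall, span between the inner faces of the rails, front faces flush with the rails. The lowest rung's underside is at z = 256 mm and rungs are spaced 316 mm apart (underside to underside).

The ladder is on top of the table, centred.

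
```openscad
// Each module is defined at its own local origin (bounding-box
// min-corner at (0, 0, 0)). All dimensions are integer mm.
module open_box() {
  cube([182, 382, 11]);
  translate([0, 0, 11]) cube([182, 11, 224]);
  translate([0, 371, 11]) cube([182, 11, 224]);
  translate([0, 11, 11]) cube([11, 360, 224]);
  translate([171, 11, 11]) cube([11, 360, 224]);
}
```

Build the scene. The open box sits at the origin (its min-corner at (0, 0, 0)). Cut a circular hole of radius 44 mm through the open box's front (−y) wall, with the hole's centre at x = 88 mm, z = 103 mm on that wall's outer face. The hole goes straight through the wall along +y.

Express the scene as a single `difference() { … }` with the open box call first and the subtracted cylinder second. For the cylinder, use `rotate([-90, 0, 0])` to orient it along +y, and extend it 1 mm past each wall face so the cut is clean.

difference() {
  open_box();
  translate([88, -1, 103]) rotate([-90, 0, 0]) cylinder(h = 13, r = 44);
}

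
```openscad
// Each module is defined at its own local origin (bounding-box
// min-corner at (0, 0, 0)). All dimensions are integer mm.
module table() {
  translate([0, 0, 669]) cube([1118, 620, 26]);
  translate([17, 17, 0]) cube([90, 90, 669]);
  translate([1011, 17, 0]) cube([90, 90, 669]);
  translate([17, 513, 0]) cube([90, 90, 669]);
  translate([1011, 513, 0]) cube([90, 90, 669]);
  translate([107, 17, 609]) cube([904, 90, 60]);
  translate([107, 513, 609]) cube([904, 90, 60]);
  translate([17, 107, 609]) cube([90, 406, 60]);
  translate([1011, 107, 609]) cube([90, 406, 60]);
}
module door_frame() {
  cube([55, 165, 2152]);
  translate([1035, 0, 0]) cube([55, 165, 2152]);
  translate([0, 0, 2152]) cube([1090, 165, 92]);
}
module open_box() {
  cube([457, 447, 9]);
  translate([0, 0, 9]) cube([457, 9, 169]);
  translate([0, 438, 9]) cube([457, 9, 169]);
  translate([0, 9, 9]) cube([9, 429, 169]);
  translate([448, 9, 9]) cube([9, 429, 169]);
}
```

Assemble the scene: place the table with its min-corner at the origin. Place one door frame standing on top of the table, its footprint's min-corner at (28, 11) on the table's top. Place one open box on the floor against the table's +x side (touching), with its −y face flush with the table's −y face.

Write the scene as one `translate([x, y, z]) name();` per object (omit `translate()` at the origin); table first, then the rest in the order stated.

table();
translate([28, 11, 695]) door_frame();
translate([1118, 0, 0]) open_box();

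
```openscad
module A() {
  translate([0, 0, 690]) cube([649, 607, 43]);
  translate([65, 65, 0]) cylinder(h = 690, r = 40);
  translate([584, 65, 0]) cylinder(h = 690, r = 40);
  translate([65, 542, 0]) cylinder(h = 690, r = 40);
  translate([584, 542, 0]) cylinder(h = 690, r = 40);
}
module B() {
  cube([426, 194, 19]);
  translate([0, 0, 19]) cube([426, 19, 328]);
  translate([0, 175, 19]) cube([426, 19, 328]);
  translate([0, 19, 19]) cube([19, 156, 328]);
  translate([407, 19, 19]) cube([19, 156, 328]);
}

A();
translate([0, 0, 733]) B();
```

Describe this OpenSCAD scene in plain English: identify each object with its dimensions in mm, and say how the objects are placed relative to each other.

A is a table with a 649×607 mm rectangular top, 43 mm thick, top surface at z = 733 mm, supported by four round legs of 80 mm diameter, each leg's bounding box inset 25 mm from the nearest pair of top edges, running from the floor.

B is an open storage box with external size 426×194×347 mm and wall thickness 19 mm (the base is also 19 mm thick). The base covers the whole footprint; the four walls stand on the base, with the y-facing walls full-width and the x-facing walls fitting between their inner faces.

The open box is on top of the table.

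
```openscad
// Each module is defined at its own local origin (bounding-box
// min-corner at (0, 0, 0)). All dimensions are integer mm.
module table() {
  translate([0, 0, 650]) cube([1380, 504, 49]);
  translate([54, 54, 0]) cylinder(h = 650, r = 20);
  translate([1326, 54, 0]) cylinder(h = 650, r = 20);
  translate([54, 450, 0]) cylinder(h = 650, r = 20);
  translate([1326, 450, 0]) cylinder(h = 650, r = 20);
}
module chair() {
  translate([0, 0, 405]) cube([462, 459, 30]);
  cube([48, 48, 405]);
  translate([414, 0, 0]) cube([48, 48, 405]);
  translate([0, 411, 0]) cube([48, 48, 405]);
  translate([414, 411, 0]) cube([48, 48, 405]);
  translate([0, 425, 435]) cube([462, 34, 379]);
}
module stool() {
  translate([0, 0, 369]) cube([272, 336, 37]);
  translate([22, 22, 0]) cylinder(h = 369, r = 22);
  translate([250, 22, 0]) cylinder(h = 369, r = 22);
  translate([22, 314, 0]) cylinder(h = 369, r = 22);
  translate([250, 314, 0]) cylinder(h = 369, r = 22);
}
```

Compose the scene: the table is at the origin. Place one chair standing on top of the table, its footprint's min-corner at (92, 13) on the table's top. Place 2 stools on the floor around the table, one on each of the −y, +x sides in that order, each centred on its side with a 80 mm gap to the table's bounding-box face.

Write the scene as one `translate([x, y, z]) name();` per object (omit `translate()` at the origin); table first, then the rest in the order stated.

table();
translate([92, 13, 699]) chair();
translate([554, -416, 0]) stool();
translate([1460, 84, 0]) stool();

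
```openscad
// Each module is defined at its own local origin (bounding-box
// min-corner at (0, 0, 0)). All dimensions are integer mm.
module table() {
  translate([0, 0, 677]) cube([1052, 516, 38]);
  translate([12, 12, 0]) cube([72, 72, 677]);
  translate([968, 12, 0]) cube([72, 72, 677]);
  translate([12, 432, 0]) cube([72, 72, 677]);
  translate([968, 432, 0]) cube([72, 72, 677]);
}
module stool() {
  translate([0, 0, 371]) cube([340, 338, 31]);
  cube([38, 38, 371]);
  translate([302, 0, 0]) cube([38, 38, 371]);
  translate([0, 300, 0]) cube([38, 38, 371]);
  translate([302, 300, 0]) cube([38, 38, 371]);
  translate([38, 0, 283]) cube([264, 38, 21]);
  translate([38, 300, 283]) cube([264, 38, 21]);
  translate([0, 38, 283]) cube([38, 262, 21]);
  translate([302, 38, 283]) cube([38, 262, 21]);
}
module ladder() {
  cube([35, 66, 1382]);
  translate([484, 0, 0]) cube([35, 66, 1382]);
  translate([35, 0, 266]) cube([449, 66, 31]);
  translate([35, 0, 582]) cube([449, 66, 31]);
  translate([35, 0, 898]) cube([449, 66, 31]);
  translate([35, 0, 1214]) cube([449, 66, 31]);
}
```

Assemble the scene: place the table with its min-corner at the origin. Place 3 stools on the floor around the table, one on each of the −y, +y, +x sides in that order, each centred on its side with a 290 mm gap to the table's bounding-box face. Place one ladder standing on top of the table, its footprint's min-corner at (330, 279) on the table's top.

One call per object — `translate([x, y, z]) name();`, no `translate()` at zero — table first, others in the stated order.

table();
translate([356, -628, 0]) stool();
translate([356, 806, 0]) stool();
translate([1342, 89, 0]) stool();
translate([330, 279, 715]) ladder();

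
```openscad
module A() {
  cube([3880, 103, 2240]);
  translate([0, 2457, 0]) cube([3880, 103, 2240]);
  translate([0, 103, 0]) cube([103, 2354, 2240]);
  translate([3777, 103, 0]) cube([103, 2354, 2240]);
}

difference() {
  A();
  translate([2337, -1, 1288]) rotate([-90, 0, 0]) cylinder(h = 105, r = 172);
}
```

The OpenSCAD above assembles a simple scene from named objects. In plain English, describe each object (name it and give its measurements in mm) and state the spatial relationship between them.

A is a box-shaped house frame (walls only): outside footprint 3880×2560 mm, wall height 2240 mm, wall thickness 103 mm. The two y-facing walls run the full x-width; the two x-facing walls fit between the inner faces of the y-facing walls.

The house frame has a circular hole of radius 172 mm through its front wall, centred at (x = 2337, z = 1288).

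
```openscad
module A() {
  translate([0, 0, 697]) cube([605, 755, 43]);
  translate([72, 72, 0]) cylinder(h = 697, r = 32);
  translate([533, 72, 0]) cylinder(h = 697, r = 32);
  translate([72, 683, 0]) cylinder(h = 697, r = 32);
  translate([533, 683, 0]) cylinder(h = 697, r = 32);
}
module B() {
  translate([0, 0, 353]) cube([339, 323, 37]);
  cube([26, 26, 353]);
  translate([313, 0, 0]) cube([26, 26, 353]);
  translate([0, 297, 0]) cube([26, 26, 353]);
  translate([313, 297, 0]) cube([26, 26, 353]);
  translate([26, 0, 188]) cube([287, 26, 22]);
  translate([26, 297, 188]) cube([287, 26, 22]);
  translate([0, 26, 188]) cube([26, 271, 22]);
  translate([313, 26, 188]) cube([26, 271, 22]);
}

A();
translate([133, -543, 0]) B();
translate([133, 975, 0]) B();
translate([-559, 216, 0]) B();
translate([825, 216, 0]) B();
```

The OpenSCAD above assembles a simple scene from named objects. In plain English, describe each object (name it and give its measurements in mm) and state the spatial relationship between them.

A is a table: top 605 mm (x) × 755 mm (y), 43 mm thick, upper face at z = 740 mm, on four round legs of 64 mm diameter, each leg's bounding box inset 40 mm from the nearest pair of top edges, running from z = 0 to the bottom of the top.

B is a four-legged stool. The seat is 339×323 mm, 37 mm thick, top at z = 390 mm. It stands on four square legs, each 26×26 mm in cross-section, from z = 0 to the seat underside, each flush with a corner of the seat. Four stretchers, 26 mm wide and 22 mm tall, connect adjacent legs with their undersides at z = 188 mm, each running between the inner faces of the legs it joins and aligned with the legs' outer faces on the other axis.

Four stools sit around the table at the −y, +y, −x, +x sides.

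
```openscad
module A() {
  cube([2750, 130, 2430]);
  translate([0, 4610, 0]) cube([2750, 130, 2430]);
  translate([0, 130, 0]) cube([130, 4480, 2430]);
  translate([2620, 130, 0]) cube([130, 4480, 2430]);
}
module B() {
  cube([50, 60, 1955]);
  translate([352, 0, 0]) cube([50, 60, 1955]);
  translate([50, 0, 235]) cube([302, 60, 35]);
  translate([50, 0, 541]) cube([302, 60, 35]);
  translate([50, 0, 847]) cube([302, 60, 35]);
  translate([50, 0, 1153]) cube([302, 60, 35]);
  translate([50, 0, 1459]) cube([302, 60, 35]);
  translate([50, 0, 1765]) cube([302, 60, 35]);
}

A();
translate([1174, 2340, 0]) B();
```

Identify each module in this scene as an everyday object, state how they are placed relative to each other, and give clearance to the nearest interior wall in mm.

A is a house frame. B is a ladder. The ladder sits inside the house frame, centred. The clearance to the nearest interior wall is 1044 mm.

Clearances: x = 1044, y = 2210; minimum 1044 mm.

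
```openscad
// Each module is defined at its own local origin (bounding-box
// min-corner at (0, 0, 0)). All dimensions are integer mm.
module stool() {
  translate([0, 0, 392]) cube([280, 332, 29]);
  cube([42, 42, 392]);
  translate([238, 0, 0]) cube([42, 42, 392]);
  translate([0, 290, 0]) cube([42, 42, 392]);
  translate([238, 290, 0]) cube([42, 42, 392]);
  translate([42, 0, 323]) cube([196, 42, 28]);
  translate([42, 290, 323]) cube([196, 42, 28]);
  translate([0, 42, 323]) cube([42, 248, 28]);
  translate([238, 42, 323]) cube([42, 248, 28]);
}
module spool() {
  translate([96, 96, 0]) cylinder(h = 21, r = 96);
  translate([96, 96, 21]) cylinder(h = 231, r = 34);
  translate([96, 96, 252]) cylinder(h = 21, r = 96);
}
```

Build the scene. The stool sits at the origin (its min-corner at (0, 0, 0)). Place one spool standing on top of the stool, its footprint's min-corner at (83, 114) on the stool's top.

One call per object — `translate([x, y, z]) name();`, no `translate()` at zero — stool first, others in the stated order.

stool();
translate([83, 114, 421]) spool();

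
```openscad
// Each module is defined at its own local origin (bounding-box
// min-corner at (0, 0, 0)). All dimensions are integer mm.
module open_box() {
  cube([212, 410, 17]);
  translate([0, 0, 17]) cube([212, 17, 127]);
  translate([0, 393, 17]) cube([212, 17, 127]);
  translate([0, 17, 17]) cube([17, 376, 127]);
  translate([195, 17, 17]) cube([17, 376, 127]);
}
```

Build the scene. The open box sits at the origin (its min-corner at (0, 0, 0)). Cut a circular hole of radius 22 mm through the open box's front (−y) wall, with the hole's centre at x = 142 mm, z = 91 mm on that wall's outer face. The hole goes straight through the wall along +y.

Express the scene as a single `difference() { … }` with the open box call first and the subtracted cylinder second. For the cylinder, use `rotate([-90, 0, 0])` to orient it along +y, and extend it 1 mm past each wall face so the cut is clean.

difference() {
  open_box();
  translate([142, -1, 91]) rotate([-90, 0, 0]) cylinder(h = 19, r = 22);
}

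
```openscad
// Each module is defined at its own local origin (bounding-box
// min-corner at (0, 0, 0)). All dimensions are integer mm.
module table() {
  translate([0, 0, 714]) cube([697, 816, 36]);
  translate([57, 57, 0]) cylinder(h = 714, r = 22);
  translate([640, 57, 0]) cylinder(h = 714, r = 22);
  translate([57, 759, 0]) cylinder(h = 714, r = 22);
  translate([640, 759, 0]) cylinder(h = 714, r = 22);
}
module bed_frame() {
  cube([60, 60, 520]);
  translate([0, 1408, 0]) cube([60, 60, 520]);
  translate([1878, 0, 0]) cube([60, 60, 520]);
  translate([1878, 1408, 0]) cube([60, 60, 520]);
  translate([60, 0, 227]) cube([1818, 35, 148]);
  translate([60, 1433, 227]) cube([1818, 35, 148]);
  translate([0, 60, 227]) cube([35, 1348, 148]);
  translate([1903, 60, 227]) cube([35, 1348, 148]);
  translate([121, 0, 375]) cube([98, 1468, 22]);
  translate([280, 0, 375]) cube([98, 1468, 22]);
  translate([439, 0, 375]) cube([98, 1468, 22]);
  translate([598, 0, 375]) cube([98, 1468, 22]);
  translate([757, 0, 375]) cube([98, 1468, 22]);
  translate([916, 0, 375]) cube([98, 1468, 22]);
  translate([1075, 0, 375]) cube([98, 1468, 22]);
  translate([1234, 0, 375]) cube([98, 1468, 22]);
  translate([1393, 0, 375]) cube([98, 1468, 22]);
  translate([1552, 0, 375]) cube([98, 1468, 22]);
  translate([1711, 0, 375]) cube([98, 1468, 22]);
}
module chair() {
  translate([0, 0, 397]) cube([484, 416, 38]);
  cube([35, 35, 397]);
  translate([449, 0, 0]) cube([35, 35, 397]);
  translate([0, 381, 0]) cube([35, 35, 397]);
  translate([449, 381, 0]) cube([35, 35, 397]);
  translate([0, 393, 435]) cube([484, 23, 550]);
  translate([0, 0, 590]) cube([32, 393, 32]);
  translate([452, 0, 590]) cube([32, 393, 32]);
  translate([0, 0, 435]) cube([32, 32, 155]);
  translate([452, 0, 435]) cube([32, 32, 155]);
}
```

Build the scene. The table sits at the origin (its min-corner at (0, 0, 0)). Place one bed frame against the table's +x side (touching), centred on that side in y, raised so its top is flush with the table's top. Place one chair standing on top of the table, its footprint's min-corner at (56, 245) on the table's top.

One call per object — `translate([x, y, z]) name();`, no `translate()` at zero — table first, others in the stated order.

table();
translate([697, -326, 230]) bed_frame();
translate([56, 245, 750]) chair();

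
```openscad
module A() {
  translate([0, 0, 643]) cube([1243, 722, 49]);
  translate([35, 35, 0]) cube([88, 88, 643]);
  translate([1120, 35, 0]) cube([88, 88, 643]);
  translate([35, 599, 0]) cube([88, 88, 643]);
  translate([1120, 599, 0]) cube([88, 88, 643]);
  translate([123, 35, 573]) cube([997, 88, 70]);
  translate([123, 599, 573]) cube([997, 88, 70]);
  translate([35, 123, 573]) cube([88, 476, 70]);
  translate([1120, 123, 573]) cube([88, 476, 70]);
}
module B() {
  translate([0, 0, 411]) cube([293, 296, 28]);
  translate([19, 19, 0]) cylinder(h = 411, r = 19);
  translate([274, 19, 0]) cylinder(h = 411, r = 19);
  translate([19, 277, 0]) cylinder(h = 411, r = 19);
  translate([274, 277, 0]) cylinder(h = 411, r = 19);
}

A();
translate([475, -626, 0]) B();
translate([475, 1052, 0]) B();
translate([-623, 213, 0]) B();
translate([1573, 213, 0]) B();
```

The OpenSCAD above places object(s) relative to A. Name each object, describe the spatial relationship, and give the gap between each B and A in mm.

Each stool's nearest face is 330 mm from the table's bounding box.

A is a table. B is a stool. Four stools sit around the table at the −y, +y, −x, +x sides. The gap between each stool and the table is 330 mm.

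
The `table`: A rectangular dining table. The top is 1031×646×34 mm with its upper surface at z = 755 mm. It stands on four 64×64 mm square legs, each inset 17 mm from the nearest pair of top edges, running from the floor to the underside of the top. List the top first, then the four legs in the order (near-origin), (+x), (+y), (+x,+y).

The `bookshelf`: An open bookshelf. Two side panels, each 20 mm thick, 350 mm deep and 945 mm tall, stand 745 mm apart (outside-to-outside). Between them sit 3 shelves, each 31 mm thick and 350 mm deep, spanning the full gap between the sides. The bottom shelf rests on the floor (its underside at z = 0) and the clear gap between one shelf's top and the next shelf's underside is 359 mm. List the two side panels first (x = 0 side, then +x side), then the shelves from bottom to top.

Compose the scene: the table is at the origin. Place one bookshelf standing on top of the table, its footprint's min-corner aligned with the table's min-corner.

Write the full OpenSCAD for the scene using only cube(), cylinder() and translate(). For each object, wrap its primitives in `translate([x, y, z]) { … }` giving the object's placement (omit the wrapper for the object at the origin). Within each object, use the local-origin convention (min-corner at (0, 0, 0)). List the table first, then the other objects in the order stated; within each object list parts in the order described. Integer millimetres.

translate([0, 0, 721]) cube([1031, 646, 34]);
translate([17, 17, 0]) cube([64, 64, 721]);
translate([950, 17, 0]) cube([64, 64, 721]);
translate([17, 565, 0]) cube([64, 64, 721]);
translate([950, 565, 0]) cube([64, 64, 721]);
translate([0, 0, 755]) {
  cube([20, 350, 945]);
  translate([725, 0, 0]) cube([20, 350, 945]);
  translate([20, 0, 0]) cube([705, 350, 31]);
  translate([20, 0, 390]) cube([705, 350, 31]);
  translate([20, 0, 780]) cube([705, 350, 31]);
}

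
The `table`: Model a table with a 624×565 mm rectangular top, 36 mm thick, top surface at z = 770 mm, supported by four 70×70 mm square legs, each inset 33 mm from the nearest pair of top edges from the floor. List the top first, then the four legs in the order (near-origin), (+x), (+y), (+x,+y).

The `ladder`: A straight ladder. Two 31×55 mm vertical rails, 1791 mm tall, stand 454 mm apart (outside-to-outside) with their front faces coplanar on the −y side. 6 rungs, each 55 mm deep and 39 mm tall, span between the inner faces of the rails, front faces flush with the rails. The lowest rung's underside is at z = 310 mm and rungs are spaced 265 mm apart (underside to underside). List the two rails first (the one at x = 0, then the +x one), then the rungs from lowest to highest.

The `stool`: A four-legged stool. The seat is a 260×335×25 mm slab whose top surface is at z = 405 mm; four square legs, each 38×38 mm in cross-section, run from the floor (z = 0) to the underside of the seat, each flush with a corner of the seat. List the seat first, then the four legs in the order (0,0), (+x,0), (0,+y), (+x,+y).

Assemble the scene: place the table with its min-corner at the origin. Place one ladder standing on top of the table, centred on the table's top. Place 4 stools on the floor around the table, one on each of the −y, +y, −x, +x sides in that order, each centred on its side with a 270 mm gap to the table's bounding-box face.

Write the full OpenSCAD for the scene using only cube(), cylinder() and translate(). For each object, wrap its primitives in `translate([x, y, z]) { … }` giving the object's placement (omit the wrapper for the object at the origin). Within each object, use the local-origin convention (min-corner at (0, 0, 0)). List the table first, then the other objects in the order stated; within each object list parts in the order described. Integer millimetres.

translate([0, 0, 734]) cube([624, 565, 36]);
translate([33, 33, 0]) cube([70, 70, 734]);
translate([521, 33, 0]) cube([70, 70, 734]);
translate([33, 462, 0]) cube([70, 70, 734]);
translate([521, 462, 0]) cube([70, 70, 734]);
translate([85, 255, 770]) {
  cube([31, 55, 1791]);
  translate([423, 0, 0]) cube([31, 55, 1791]);
  translate([31, 0, 310]) cube([392, 55, 39]);
  translate([31, 0, 575]) cube([392, 55, 39]);
  translate([31, 0, 840]) cube([392, 55, 39]);
  translate([31, 0, 1105]) cube([392, 55, 39]);
  translate([31, 0, 1370]) cube([392, 55, 39]);
  translate([31, 0, 1635]) cube([392, 55, 39]);
}
translate([182, -605, 0]) {
  translate([0, 0, 380]) cube([260, 335, 25]);
  cube([38, 38, 380]);
  translate([222, 0, 0]) cube([38, 38, 380]);
  translate([0, 297, 0]) cube([38, 38, 380]);
  translate([222, 297, 0]) cube([38, 38, 380]);
}
translate([182, 835, 0]) {
  translate([0, 0, 380]) cube([260, 335, 25]);
  cube([38, 38, 380]);
  translate([222, 0, 0]) cube([38, 38, 380]);
  translate([0, 297, 0]) cube([38, 38, 380]);
  translate([222, 297, 0]) cube([38, 38, 380]);
}
translate([-530, 115, 0]) {
  translate([0, 0, 380]) cube([260, 335, 25]);
  cube([38, 38, 380]);
  translate([222, 0, 0]) cube([38, 38, 380]);
  translate([0, 297, 0]) cube([38, 38, 380]);
  translate([222, 297, 0]) cube([38, 38, 380]);
}
translate([894, 115, 0]) {
  translate([0, 0, 380]) cube([260, 335, 25]);
  cube([38, 38, 380]);
  translate([222, 0, 0]) cube([38, 38, 380]);
  translate([0, 297, 0]) cube([38, 38, 380]);
  translate([222, 297, 0]) cube([38, 38, 380]);
}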